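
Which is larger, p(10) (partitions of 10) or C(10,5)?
C(10,5)

Pentagonal recurrence p(n) = p(n−1) + p(n−2) − p(n−5) − p(n−7) + …: p(10) = p(9) + p(8) − p(5) − p(3) = 30 + 22 − 7 − 3 = 42; C(10,5) = 252.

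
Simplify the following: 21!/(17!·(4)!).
5,985
This is C(21,17) = 5,985.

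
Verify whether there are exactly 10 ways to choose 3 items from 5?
True
C(5,3) = 10.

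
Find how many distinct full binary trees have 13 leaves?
208,012

Solution: Using the Catalan number formula: C_n = C(2n, n) / (n+1)
C_12 = C(24, 12) / (12+1)
     = 2704156 / 13
     = 208,012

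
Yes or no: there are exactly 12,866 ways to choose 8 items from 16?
No

Solution: C(16,8) = 12,870 ≠ 12866.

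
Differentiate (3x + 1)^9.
27(3x + 1)^8
Chain rule: 9(3x+1)^{8} × 3 = 27(3x+1)^{8}.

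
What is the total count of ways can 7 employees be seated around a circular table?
720

Working:
Circular arrangements: (7-1)! = 720.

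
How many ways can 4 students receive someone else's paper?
Using D(n) = (n-1)[D(n-1) + D(n-2)]:
D(4) = (4-1) × [D(3) + D(2)]
      = 3 × [2 + 1]
      = 3 × 3
      = 9

Answer: 9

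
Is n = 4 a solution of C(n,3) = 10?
No

Working:
C(4,3) = 4·3·2/3! = 24/6 = 4, which does not equal 10.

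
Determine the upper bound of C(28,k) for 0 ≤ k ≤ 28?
40,116,600

Solution: Maximum at k = 14: C(28,14) = 40,116,600.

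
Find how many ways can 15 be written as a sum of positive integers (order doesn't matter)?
176

Reasoning: Pentagonal recurrence p(n) = p(n−1) + p(n−2) − p(n−5) − p(n−7) + …: p(15) = p(14) + p(13) − p(10) − p(8) + p(3) + p(0) = 135 + 101 − 42 − 22 + 3 + 1 = 176.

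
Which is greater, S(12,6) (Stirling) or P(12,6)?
S(12,6) = 6·S(11,6) + S(11,5) = 6·179,487 + 246,730 = 1,323,652; P(12,6) = 665,280.
Final answer: S(12,6)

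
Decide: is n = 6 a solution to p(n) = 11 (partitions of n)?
Yes

Working:
Pentagonal recurrence p(n) = p(n−1) + p(n−2) − p(n−5) − p(n−7) + …: p(6) = p(5) + p(4) − p(1) = 7 + 5 − 1 = 11, which equals 11.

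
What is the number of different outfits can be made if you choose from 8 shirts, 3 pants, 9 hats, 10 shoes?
2,160
By the multiplication principle: 8 × 3 × 9 × 10 = 2,160.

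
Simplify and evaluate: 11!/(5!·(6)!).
462

This is C(11,5) = 462.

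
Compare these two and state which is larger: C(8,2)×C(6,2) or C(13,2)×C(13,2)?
C(13,2)×C(13,2)

Explanation: C(8,2)×C(6,2)=420, C(13,2)×C(13,2)=6,084.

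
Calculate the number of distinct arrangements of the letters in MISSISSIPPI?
Word has 11 letters (M=1, I=4, S=4, P=2). Arrangements: 11!/Π(k!) = 34,650.
Final answer: 34,650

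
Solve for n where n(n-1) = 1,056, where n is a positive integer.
33
n² − n − 1,056 = 0, so n = (1 ± √(1 + 4·1,056))/2 = (1 ± √4,225)/2 = (1 ± 65)/2, i.e. n = 33 or n = -32. Taking the positive root, n = 33 (check: 33×32 = 1,056).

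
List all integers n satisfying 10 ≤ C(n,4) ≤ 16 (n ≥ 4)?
C(5,4)=5; C(6,4)=15; C(7,4)=35. So valid n = 6.

Answer: 6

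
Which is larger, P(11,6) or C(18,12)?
P(11,6)

Working:
P(11,6)=332,640, C(18,12)=18,564.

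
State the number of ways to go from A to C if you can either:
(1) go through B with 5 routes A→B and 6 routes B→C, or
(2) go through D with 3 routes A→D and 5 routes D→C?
Route via B: 5×6=30. Route via D: 3×5=15. Total: 45.
Final answer: 45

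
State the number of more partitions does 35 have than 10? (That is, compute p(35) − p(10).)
14,841

Explanation: Pentagonal recurrence p(n) = p(n−1) + p(n−2) − p(n−5) − p(n−7) + …: p(35) = p(34) + p(33) − p(30) − p(28) + p(23) + p(20) − p(13) − p(9) + p(0) = 12,310 + 10,143 − 5,604 − 3,718 + 1,255 + 627 − 101 − 30 + 1 = 14,883.
p(10) = p(9) + p(8) − p(5) − p(3) = 30 + 22 − 7 − 3 = 42.
Difference = 14,883 − 42 = 14,841.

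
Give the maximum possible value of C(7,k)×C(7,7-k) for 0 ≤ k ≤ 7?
1,225

C(7,k)·C(7,7-k) = C(7,k)², maximised at the centre k = 3: C(7,3)² = 1,225.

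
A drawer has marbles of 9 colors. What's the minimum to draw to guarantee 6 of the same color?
46

Explanation: Worst case: 5 of each = 45. One more: 46.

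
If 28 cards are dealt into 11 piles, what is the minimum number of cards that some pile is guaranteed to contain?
Pigeonhole: ⌈28/11⌉ = 3.
Final answer: 3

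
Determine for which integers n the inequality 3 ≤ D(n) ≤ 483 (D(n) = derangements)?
4, 5, 6

Reasoning: Using D(n) = (n−1)[D(n−1) + D(n−2)] with D(1)=0, D(2)=1: D(3)=2; D(4)=9; D(5)=44; D(6)=265; D(7)=1,854. So valid n = 4, 5, 6.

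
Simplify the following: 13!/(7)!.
This equals 13×12×...×8 = 1,235,520.
Final answer: 1,235,520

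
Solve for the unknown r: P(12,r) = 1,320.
3

Solution: P(12,r) = 12·11·…·(12−r+1), a product of r factors. Multiplying down from 12: 12 = 12; 12·11 = 132; 12·11·10 = 1,320 ✓ (3 factors). So r = 3.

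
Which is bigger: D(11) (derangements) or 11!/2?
11!/2
D(11) = (11-1)·[D(10) + D(9)] = 10·[1,334,961 + 133,496] = 14,684,570; 11!/2 = 39,916,800/2 = 19,958,400.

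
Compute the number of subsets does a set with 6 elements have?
64

Explanation: Each element can be included or excluded: 2^6 = 64.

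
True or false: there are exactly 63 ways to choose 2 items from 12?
False

Solution: C(12,2) = 66 ≠ 63.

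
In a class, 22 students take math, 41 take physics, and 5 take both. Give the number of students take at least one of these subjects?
|A∪B| = |A|+|B|-|A∩B| = 22+41-5 = 58.
Final answer: 58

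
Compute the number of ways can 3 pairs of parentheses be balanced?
5

Explanation: Using the Catalan number formula: C_n = C(2n, n) / (n+1)
C_3 = C(6, 3) / (3+1)
     = 20 / 4
     = 5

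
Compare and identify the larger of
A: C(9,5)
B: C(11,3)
B

Reasoning: A=C(9,5)=126, B=C(11,3)=165.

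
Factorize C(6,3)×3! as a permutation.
P(6,3)

Solution: C(6,3)×3! = [6!/(3!(3)!)]×3! = 6!/(3)! = P(6,3) = 120.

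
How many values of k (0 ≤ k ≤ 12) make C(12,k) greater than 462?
5

Working:
Row 12 is unimodal and symmetric about k=12/2. C(12,3)=220 ≤ 462; C(12,4)=495 > 462; by symmetry C(12,k) > 462 for k = 4..8. That's 8 - 4 + 1 = 5 values.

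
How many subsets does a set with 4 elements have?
16

Solution: Each element can be included or excluded: 2^4 = 16.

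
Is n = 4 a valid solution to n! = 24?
4! = 4·3! = 4·6 = 24, which equals 24.

Answer: Yes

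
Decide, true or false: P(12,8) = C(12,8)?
P(12,8) = 19,958,400 but C(12,8) = 495; they differ by a factor of 8! = 40320, so the statement does not hold.
Final answer: False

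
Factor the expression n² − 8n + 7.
(n − 1)(n − 7)

Explanation: Seek roots whose sum is 8 and product is 7: (1, 7). So n² − 8n + 7 = (n − 1)(n − 7).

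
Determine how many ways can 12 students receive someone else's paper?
176,214,841
Using D(n) = (n-1)[D(n-1) + D(n-2)]:
D(12) = (12-1) × [D(11) + D(10)]
      = 11 × [14684570 + 1334961]
      = 11 × 16019531
      = 176,214,841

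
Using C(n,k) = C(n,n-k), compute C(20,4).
4,845

Reasoning: C(20,4) = C(20,16) = 4,845.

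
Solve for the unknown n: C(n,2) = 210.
21

Solution: C(n,2) = n(n−1)/2! is increasing in n, and n(n−1) = 2!·210 = 420 ≈ (n−0.5)^2 gives n ≈ 21.0. Check: C(19,2) = 171, C(20,2) = 190, C(21,2) = 210 ✓. So n = 21.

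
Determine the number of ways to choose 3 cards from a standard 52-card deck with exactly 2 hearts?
3,042

Solution: 13 hearts and 39 non-hearts: C(13,2) × C(39,1) = 78 × 39 = 3,042.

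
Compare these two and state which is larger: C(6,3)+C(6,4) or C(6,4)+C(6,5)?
C(6,3)+C(6,4)

Reasoning: First=35, Second=21.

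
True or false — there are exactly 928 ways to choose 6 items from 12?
False

C(12,6) = 924 ≠ 928.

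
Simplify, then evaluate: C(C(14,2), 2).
4,095

Reasoning: C(14,2) = 91, then C(91, 2) = 4,095.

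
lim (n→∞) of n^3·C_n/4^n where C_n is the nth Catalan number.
∞

Working:
C_n ~ 4^n/(n^(3/2)√π), so n^3·C_n/4^n ~ n^(3 − 3/2)/√π → ∞.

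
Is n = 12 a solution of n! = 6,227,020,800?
No

Solution: 12! = 12·11! = 12·39,916,800 = 479,001,600, which does not equal 6,227,020,800.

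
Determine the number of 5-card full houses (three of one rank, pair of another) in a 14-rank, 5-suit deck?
Triple rank: 14. Triple suits: C(5,3)=10. Pair rank: 13. Pair suits: C(5,2)=10. Total: 18,200.
Final answer: 18,200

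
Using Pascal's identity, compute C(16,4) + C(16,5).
6,188

Working:
C(16,4) + C(16,5) = C(17,5) = 6,188.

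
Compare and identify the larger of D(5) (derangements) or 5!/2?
5!/2
D(5) = (5-1)·[D(4) + D(3)] = 4·[9 + 2] = 44; 5!/2 = 120/2 = 60.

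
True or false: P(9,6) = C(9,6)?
False
P(9,6) = 60,480 and C(9,6) = 84; P(n,r) = r! × C(n,r) so P > C whenever r ≥ 2.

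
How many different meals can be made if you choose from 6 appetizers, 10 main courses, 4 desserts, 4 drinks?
By the multiplication principle: 6 × 10 × 4 × 4 = 960.
Final answer: 960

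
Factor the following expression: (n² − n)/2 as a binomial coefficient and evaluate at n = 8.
(n² − n)/2 = n(n−1)/2 = C(n,2). At n = 8: C(8,2) = 28.
Final answer: C(n,2); C(8,2) = 28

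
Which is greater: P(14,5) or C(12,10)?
P(14,5)

Working:
P(14,5)=240,240, C(12,10)=66.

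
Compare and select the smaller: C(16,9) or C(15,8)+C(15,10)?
C(15,8)+C(15,10)

Solution: C(16,9)=11,440; C(15,8)+C(15,10)=6,435+3,003=9,438.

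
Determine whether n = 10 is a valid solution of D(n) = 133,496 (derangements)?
No

Explanation: D(10) = (10-1)·[D(9) + D(8)] = 9·[133,496 + 14,833] = 1,334,961, which does not equal 133,496.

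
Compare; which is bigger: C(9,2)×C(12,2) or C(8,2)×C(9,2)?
C(9,2)×C(12,2)

C(9,2)×C(12,2)=2,376, C(8,2)×C(9,2)=1,008.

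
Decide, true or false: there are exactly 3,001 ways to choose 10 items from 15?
C(15,10) = 3,003 ≠ 3001.

Answer: False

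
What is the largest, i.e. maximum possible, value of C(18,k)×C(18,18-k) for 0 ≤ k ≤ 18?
2,363,904,400

Working:
C(18,k)·C(18,18-k) = C(18,k)², maximised at the centre k = 9: C(18,9)² = 2,363,904,400.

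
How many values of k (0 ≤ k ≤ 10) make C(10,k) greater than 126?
3

Row 10 is unimodal and symmetric about k=10/2. C(10,3)=120 ≤ 126; C(10,4)=210 > 126; by symmetry C(10,k) > 126 for k = 4..6. That's 6 - 4 + 1 = 3 values.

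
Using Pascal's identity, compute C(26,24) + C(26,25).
351

Explanation: C(26,24) + C(26,25) = C(27,25) = 351.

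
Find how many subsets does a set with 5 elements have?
32
Each element can be included or excluded: 2^5 = 32.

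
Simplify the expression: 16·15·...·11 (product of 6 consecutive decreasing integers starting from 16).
5,765,760

Solution: This is P(16,6) = 16!/(10)! = 5,765,760.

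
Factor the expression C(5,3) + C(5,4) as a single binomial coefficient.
C(6,4)

Explanation: By Pascal's identity: C(5,3) + C(5,4) = C(6,4) = 15.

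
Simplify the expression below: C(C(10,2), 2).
990

Solution: C(10,2) = 45, then C(45, 2) = 990.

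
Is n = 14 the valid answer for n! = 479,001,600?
No

Solution: 14! = 14·13! = 14·6,227,020,800 = 87,178,291,200, which does not equal 479,001,600.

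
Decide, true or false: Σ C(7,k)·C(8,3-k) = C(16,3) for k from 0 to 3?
Vandermonde's identity gives C(15,3) = 455; RHS C(16,3) = 560.
Final answer: False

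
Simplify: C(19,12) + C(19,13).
77,520

Working:
By Pascal's identity: C(20,13) = 77,520.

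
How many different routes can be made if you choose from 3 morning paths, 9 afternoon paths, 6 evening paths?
162

By the multiplication principle: 3 × 9 × 6 = 162.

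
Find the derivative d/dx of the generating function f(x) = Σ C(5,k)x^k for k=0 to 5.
Σ k·C(5,k)x^(k-1) for k=1 to 5

Reasoning: Term-by-term differentiation gives Σ k·C(5,k)x^{k-1} for k=1 to 5.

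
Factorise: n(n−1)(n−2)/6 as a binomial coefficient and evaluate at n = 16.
C(n,3); C(16,3) = 560

Reasoning: n(n−1)(n−2)/6 = n!/(3!(n−3)!) = C(n,3). At n = 16: C(16,3) = 560.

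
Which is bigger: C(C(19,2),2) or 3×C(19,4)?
C(C(19,2),2)=14,535, 3×C(19,4)=11,628.

Answer: C(C(19,2),2)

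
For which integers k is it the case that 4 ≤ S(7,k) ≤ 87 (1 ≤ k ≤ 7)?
S(7,1)=1; S(7,2)=63; S(7,3)=301; S(7,4)=350; S(7,5)=140; S(7,6)=21; S(7,7)=1. So valid k = 2, 6.

Answer: 2, 6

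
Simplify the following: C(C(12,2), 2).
2,145

Explanation: C(12,2) = 66, then C(66, 2) = 2,145.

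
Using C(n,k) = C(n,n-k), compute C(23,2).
253

Explanation: C(23,2) = C(23,21) = 253.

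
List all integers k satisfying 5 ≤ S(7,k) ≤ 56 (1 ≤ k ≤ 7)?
S(7,1)=1; S(7,2)=63; S(7,3)=301; S(7,4)=350; S(7,5)=140; S(7,6)=21; S(7,7)=1. So valid k = 6.

Answer: 6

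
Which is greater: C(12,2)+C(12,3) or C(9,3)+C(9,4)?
C(12,2)+C(12,3)
First=286, Second=210.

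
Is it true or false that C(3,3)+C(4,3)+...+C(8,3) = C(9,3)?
False

Reasoning: Hockey stick identity gives Σ = C(9,4) = 126; RHS C(9,3) = 84.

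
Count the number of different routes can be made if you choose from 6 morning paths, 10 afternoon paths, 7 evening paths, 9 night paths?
3,780

By the multiplication principle: 6 × 10 × 7 × 9 = 3,780.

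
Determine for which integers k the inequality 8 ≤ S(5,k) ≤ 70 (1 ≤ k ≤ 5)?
2, 3, 4

Working:
S(5,1)=1; S(5,2)=15; S(5,3)=25; S(5,4)=10; S(5,5)=1. So valid k = 2, 3, 4.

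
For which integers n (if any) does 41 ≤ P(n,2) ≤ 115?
7, 8, 9, 10, 11

Explanation: P(6,2)=30; P(7,2)=42; P(8,2)=56; P(9,2)=72; P(10,2)=90; P(11,2)=110; P(12,2)=132. So valid n = 7, 8, 9, 10, 11.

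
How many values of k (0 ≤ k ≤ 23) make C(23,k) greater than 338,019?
8

Working:
Row 23 is unimodal and symmetric about k=23/2. C(23,7)=245,157 ≤ 338,019; C(23,8)=490,314 > 338,019; by symmetry C(23,k) > 338,019 for k = 8..15. That's 15 - 8 + 1 = 8 values.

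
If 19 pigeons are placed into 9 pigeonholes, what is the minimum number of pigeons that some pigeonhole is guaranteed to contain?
3

Reasoning: Pigeonhole: ⌈19/9⌉ = 3.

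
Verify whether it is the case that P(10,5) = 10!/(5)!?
True

Explanation: Permutation formula P(n,k) = n!/(n-k)!: 10!/5! = 3,628,800/120 = 30,240 = P(10,5). The statement holds.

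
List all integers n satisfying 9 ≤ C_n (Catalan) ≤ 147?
C_3=5; C_4=14; C_5=42; C_6=132; C_7=429. So valid n = 4, 5, 6.
Final answer: 4, 5, 6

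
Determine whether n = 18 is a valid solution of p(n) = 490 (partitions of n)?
Pentagonal recurrence p(n) = p(n−1) + p(n−2) − p(n−5) − p(n−7) + …: p(18) = p(17) + p(16) − p(13) − p(11) + p(6) + p(3) = 297 + 231 − 101 − 56 + 11 + 3 = 385, which does not equal 490.
Final answer: No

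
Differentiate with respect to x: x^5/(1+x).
Quotient rule: [5x^{4}(1+x) - x^5]/(1+x)².
Final answer: (5x^4(1+x) - x^5)/(1+x)²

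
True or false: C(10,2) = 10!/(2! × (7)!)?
False

Explanation: The correct denominator is 2!×8!, giving C(10,2) = 45; the stated RHS is 10!/(2!×7!) = 360 ≠ 45, so the statement does not hold.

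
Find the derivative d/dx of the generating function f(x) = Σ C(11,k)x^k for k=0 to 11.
Σ k·C(11,k)x^(k-1) for k=1 to 11

Solution: Term-by-term differentiation gives Σ k·C(11,k)x^{k-1} for k=1 to 11.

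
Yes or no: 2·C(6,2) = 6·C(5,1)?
Yes

Solution: Absorption identity k·C(n,k) = n·C(n-1,k-1). LHS = 2·15 = 30; RHS = 6·5 = 30.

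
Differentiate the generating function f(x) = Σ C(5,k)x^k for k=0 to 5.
Σ k·C(5,k)x^(k-1) for k=1 to 5
Term-by-term differentiation gives Σ k·C(5,k)x^{k-1} for k=1 to 5.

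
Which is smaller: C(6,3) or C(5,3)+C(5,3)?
Equal

Working:
C(6,3)=20; C(5,3)+C(5,3)=10+10=20.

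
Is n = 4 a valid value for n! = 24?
Yes

4! = 4·3! = 4·6 = 24, which equals 24.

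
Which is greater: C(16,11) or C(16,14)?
C(16,11)

Solution: C(16,11)=4,368, C(16,14)=120.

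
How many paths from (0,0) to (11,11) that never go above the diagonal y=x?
58,786

Counted by the Catalan number C_11: C_11 = C(22,11)/(11+1) = 705,432/12 = 58,786.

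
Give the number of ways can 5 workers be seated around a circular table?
24

Explanation: Circular arrangements: (5-1)! = 24.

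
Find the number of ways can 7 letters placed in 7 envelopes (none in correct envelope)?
1,854

Using D(n) = (n-1)[D(n-1) + D(n-2)]:
D(7) = (7-1) × [D(6) + D(5)]
      = 6 × [265 + 44]
      = 6 × 309
      = 1,854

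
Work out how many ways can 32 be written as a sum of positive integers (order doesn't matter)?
Pentagonal recurrence p(n) = p(n−1) + p(n−2) − p(n−5) − p(n−7) + …: p(32) = p(31) + p(30) − p(27) − p(25) + p(20) + p(17) − p(10) − p(6) = 6,842 + 5,604 − 3,010 − 1,958 + 627 + 297 − 42 − 11 = 8,349.

Answer: 8,349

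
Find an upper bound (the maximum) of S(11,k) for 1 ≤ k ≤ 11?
246,730

Explanation: Row S(11,k) for k = 1..11 (via S(n,k) = k·S(n−1,k) + S(n−1,k−1)): 1, 1,023, 28,501, 145,750, 246,730, 179,487, 63,987, 11,880, 1,155, 55, 1. The row is unimodal; maximum at k = 5: 246,730.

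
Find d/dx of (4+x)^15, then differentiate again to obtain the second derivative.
210(4+x)^13

Working:
First derivative: 15(4+x)^{14}. Second derivative: 15·14·(4+x)^{13} = 210(4+x)^{13}.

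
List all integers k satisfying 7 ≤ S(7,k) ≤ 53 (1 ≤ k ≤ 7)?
S(7,1)=1; S(7,2)=63; S(7,3)=301; S(7,4)=350; S(7,5)=140; S(7,6)=21; S(7,7)=1. So valid k = 6.
Final answer: 6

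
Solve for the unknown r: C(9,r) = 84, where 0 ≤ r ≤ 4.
3

C(9,r) is increasing for 0 ≤ r ≤ 4. Stepping up (C(9,r+1) = C(9,r)·(9−r)/(r+1)): C(9,1) = 9, C(9,2) = 36, C(9,3) = 84 ✓. So r = 3.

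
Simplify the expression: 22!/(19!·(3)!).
1,540

Explanation: This is C(22,19) = 1,540.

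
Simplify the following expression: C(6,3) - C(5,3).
10

Explanation: C(6,3) - C(5,3) = C(5,2) = 10.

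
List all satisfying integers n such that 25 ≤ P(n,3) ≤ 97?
5
P(4,3)=24; P(5,3)=60; P(6,3)=120. So valid n = 5.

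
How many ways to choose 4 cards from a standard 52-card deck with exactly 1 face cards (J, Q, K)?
118,560

Reasoning: 12 face cards and 40 non-face cards: C(12,1) × C(40,3) = 12 × 9,880 = 118,560.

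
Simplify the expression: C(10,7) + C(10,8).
165

Explanation: By Pascal's identity: C(11,8) = 165.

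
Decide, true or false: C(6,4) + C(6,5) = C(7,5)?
True

Solution: Pascal's identity: LHS = 15 + 6 = 21; RHS = C(7,5) = 21. Both sides agree, so the statement holds.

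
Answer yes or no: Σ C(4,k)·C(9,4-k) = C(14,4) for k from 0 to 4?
Vandermonde's identity gives C(13,4) = 715; RHS C(14,4) = 1,001.

Answer: No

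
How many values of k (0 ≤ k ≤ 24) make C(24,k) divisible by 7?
9

Explanation: Checking C(24,k) mod 7 for k = 0..24: divisible at k = 4, 5, 6, 11, 12, 13, 18, 19, 20. That's 9 values.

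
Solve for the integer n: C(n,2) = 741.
39
C(n,2) = n(n−1)/2! is increasing in n, and n(n−1) = 2!·741 = 1,482 ≈ (n−0.5)^2 gives n ≈ 39.0. Check: C(37,2) = 666, C(38,2) = 703, C(39,2) = 741 ✓. So n = 39.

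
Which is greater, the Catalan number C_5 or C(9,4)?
C(9,4)
C_5 = C(10,5)/(5+1) = 252/6 = 42; C(9,4) = 126.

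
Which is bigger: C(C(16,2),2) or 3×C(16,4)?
C(C(16,2),2)=7,140, 3×C(16,4)=5,460.

Answer: C(C(16,2),2)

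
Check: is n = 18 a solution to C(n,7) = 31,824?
Yes

Working:
C(18,7) = 18·17·16·15·14·13·12/7! = 160,392,960/5,040 = 31,824, which equals 31,824.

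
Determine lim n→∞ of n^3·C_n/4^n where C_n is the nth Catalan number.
∞
C_n ~ 4^n/(n^(3/2)√π), so n^3·C_n/4^n ~ n^(3 − 3/2)/√π → ∞.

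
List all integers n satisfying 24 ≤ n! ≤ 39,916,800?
n! is strictly increasing; 4! = 24 and 11! = 39,916,800, so valid n = 4, 5, 6, 7, 8, 9, 10, 11.

Answer: 4, 5, 6, 7, 8, 9, 10, 11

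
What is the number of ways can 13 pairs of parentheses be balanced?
Using the Catalan number formula: C_n = C(2n, n) / (n+1)
C_13 = C(26, 13) / (13+1)
     = 10400600 / 14
     = 742,900

Answer: 742,900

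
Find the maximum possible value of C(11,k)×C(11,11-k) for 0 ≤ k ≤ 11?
213,444

Explanation: C(11,k)·C(11,11-k) = C(11,k)², maximised at the centre k = 5: C(11,5)² = 213,444.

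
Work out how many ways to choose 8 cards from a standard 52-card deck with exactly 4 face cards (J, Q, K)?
45,238,050

Explanation: 12 face cards and 40 non-face cards: C(12,4) × C(40,4) = 495 × 91,390 = 45,238,050.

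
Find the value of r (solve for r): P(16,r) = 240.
P(16,r) = 16·15·…·(16−r+1), a product of r factors. Multiplying down from 16: 16 = 16; 16·15 = 240 ✓ (2 factors). So r = 2.
Final answer: 2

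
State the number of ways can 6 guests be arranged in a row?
Arrangements of 6 distinct objects: 6! = 720.
Final answer: 720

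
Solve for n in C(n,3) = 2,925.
C(n,3) = n(n−1)(n−2)/3! is increasing in n, and n(n−1)(n−2) = 3!·2,925 = 17,550 ≈ (n−1)^3 gives n ≈ 27.0. Check: C(25,3) = 2,300, C(26,3) = 2,600, C(27,3) = 2,925 ✓. So n = 27.

Answer: 27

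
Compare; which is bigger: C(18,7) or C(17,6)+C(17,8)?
C(18,7)=31,824; C(17,6)+C(17,8)=12,376+24,310=36,686.

Answer: C(17,6)+C(17,8)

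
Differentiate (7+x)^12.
12(7+x)^11

Reasoning: Using the power rule: d/dx (7+x)^12 = 12(7+x)^{11}.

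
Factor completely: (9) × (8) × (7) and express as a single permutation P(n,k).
P(9,3) = 9!/(6)!
Product of 3 consecutive descending integers starting at 9: P(9,3) = 9!/6! = 504.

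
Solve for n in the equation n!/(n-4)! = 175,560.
22
n!/(n-4)! = n×(n-1)×(n-2)×(n-3), a product of 4 consecutive integers ≈ (n−1.5)^4. 175,560^(1/4) + 1.5 ≈ 22.0; check n = 22: 22×21×20×19 = 175,560 ✓. So n = 22.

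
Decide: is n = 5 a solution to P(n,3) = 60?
P(5,3) = 5·4·3 = 60, which equals 60.

Answer: Yes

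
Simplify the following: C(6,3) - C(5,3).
10

Solution: C(6,3) - C(5,3) = C(5,2) = 10.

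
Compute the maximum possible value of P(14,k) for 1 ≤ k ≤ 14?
87,178,291,200

P(14,k) increases in k, so maximum at k = 14: 14! = 87,178,291,200.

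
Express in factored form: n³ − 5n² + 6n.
n(n − 2)(n − 3)

Explanation: n³ − 5n² + 6n = n(n² − 5n + 6) = n(n − 2)(n − 3).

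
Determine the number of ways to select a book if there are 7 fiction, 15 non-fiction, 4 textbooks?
26

Reasoning: By the addition principle: 7 + 15 + 4 = 26.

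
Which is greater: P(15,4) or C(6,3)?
P(15,4)
P(15,4)=32,760, C(6,3)=20.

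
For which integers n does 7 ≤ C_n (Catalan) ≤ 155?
4, 5, 6

C_3=5; C_4=14; C_5=42; C_6=132; C_7=429. So valid n = 4, 5, 6.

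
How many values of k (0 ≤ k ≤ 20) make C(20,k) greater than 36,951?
Row 20 is unimodal and symmetric about k=20/2. C(20,5)=15,504 ≤ 36,951; C(20,6)=38,760 > 36,951; by symmetry C(20,k) > 36,951 for k = 6..14. That's 14 - 6 + 1 = 9 values.
Final answer: 9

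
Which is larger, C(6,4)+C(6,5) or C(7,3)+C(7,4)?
C(7,3)+C(7,4)

Solution: First=21, Second=70.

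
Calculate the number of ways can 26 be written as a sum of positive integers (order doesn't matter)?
2,436
Pentagonal recurrence p(n) = p(n−1) + p(n−2) − p(n−5) − p(n−7) + …: p(26) = p(25) + p(24) − p(21) − p(19) + p(14) + p(11) − p(4) − p(0) = 1,958 + 1,575 − 792 − 490 + 135 + 56 − 5 − 1 = 2,436.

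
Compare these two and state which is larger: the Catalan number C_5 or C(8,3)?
C_5 = C(10,5)/(5+1) = 252/6 = 42; C(8,3) = 56.
Final answer: C(8,3)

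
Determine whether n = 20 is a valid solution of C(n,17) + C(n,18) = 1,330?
C(20,17) + C(20,18) = 1,140 + 190 = 1,330, which equals 1,330.

Answer: Yes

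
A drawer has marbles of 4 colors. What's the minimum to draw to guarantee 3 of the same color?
Worst case: 2 of each = 8. One more: 9.
Final answer: 9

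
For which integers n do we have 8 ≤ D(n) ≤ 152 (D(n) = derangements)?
4, 5

Explanation: Using D(n) = (n−1)[D(n−1) + D(n−2)] with D(1)=0, D(2)=1: D(3)=2; D(4)=9; D(5)=44; D(6)=265. So valid n = 4, 5.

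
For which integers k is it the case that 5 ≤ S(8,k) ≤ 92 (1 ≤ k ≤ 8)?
7

Working:
S(8,1)=1; S(8,2)=127; S(8,3)=966; S(8,4)=1,701; S(8,5)=1,050; S(8,6)=266; S(8,7)=28; S(8,8)=1. So valid k = 7.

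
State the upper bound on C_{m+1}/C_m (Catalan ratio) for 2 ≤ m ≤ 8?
C_{m+1}/C_m = 2(2m+1)/(m+2), which increases with m. Maximum at m = 8: 2·17/10 = 17/5.
Final answer: 17/5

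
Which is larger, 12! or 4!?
12!

Explanation: 12!=479,001,600, 4!=24. 12! > 4!.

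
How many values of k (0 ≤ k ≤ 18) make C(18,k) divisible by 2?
15

Checking C(18,k) mod 2 for k = 0..18: divisible at k = 1, 3, 4, 5, 6, 7, 8, 9, 10, 11, 12, 13, 14, 15, 17. That's 15 values.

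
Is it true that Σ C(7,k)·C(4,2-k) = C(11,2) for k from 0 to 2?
True

Explanation: Vandermonde's identity gives C(11,2) = 55; RHS C(11,2) = 55.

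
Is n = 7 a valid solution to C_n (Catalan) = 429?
Yes

Solution: C_7 = C(14,7)/(7+1) = 3,432/8 = 429, which equals 429.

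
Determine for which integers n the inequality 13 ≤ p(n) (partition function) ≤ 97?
7, 8, 9, 10, 11, 12

Working:
Tabulating p(n) via p(n) = p(n−1) + p(n−2) − p(n−5) − p(n−7) + …: p(6)=11; p(7)=15; p(8)=22; p(9)=30; p(10)=42; p(11)=56; p(12)=77; p(13)=101. So valid n = 7, 8, 9, 10, 11, 12.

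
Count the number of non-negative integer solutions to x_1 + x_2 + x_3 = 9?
55
C(9+3-1, 3-1) = 55.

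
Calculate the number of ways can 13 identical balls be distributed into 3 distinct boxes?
105
C(13+3-1, 3-1) = C(15, 2) = 105.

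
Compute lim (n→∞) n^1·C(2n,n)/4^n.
∞

C(2n,n) ~ 4^n/√(πn), so n^1·C(2n,n)/4^n ~ n^(1 − 1/2)/√π → ∞.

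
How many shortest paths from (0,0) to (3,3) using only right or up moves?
20

Working:
Choose 3 rights from 6 moves: C(6,3) = 20.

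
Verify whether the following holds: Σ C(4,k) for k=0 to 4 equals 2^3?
False

Reasoning: Binomial theorem: Σ C(4,k) = (1+1)^4 = 2^4 = 16; RHS 2^3 = 8.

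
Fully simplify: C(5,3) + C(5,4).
15

Reasoning: By Pascal's identity: C(6,4) = 15.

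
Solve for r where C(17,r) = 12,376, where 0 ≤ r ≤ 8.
6

Explanation: C(17,r) is increasing for 0 ≤ r ≤ 8. Stepping up (C(17,r+1) = C(17,r)·(17−r)/(r+1)): C(17,1) = 17, C(17,2) = 136, C(17,3) = 680, C(17,4) = 2,380, C(17,5) = 6,188, C(17,6) = 12,376 ✓. So r = 6.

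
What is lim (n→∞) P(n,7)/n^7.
1

Solution: P(n,7) = n(n-1)···(n-6) ≈ n^7 for large n. Limit = 1.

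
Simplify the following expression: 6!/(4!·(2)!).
15

Working:
This is C(6,4) = 15.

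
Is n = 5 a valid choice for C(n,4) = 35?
No

Explanation: C(5,4) = 5·4·3·2/4! = 120/24 = 5, which does not equal 35.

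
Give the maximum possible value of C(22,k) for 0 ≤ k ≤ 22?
Maximum at k = 11: C(22,11) = 705,432.

Answer: 705,432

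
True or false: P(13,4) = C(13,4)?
P(13,4) = 17,160 and C(13,4) = 715; P(n,r) = r! × C(n,r) so P > C whenever r ≥ 2.
Final answer: False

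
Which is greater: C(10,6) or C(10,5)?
C(10,5)

Reasoning: C(10,6)=210, C(10,5)=252.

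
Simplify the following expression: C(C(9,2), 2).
630

C(9,2) = 36, then C(36, 2) = 630.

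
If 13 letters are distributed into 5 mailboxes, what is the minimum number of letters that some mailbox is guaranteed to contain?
Pigeonhole: ⌈13/5⌉ = 3.
Final answer: 3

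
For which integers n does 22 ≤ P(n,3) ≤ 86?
4, 5

Working:
P(3,3)=6; P(4,3)=24; P(5,3)=60; P(6,3)=120. So valid n = 4, 5.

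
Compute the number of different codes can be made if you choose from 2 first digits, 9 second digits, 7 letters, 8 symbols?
By the multiplication principle: 2 × 9 × 7 × 8 = 1,008.

Answer: 1,008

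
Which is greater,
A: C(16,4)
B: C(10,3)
A

Explanation: A=C(16,4)=1,820, B=C(10,3)=120.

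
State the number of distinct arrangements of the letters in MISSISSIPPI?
34,650

Solution: Word has 11 letters (M=1, I=4, S=4, P=2). Arrangements: 11!/Π(k!) = 34,650.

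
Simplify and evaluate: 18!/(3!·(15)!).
This is C(18,3) = 816.
Final answer: 816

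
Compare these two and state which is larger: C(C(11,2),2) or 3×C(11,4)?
C(C(11,2),2)

Working:
C(C(11,2),2)=1,485, 3×C(11,4)=990.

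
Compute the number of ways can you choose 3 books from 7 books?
35

Solution: C(7,3) = 7! / (3! × (7-3)!)
         = 7! / (3! × 4!)
         = 35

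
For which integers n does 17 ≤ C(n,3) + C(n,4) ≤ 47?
C(5,3)+C(5,4)=15; C(6,3)+C(6,4)=35; C(7,3)+C(7,4)=70. So valid n = 6.

Answer: 6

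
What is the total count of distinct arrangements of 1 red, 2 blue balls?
3

Solution: Multinomial: 3!/(1! × 2!) = 3.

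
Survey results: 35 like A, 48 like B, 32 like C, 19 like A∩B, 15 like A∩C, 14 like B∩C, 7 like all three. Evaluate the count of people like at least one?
|A∪B∪C| = 35+48+32-19-15-14+7 = 74.
Final answer: 74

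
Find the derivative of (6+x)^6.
6(6+x)^5
Using the power rule: d/dx (6+x)^6 = 6(6+x)^{5}.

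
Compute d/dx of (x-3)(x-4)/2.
(2x - 7)/2

Reasoning: d/dx[(x-3)(x-4)] = (x-4) + (x-3) = 2x - 7. Dividing by 2 gives (2x - 7)/2.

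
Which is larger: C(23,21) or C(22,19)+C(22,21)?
C(22,19)+C(22,21)

Working:
C(23,21)=253; C(22,19)+C(22,21)=1,540+22=1,562.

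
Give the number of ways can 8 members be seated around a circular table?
5,040

Reasoning: Circular arrangements: (8-1)! = 5,040.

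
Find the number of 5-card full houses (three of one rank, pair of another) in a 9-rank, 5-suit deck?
7,200

Working:
Triple rank: 9. Triple suits: C(5,3)=10. Pair rank: 8. Pair suits: C(5,2)=10. Total: 7,200.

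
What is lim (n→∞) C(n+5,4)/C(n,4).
1
Both numerator and denominator grow as n^4/4! for large n, so the ratio → 1.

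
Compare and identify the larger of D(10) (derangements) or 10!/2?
D(10) = (10-1)·[D(9) + D(8)] = 9·[133,496 + 14,833] = 1,334,961; 10!/2 = 3,628,800/2 = 1,814,400.

Answer: 10!/2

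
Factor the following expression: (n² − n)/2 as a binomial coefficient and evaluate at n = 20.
C(n,2); C(20,2) = 190

Solution: (n² − n)/2 = n(n−1)/2 = C(n,2). At n = 20: C(20,2) = 190.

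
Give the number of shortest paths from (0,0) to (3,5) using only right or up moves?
56
Choose 3 rights from 8 moves: C(8,3) = 56.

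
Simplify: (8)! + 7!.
(8)! + 7! = (8)·7! + 7! = (8+1)·7! = 9·7! = 45,360.
Final answer: 45,360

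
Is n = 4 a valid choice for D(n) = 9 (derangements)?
Yes

Reasoning: D(4) = (4-1)·[D(3) + D(2)] = 3·[2 + 1] = 9, which equals 9.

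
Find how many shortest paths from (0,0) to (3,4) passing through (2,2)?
18

Reasoning: To (2,2): C(4,2)=6. From there: C(3,1)=3. Total: 18.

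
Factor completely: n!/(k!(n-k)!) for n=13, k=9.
C(13,9) = 715

This is the binomial coefficient C(13,9) = 715.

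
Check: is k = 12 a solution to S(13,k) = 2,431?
No

Reasoning: S(13,12) = 12·S(12,12) + S(12,11) = 12·1 + 66 = 78, which does not equal 2,431.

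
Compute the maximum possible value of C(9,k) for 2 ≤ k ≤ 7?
126
C(9,k) is maximised at the centre of the row: C(9,4) = 126.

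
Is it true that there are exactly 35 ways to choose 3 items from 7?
True
C(7,3) = 35.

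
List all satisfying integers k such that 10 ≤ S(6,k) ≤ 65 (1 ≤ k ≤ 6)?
S(6,1)=1; S(6,2)=31; S(6,3)=90; S(6,4)=65; S(6,5)=15; S(6,6)=1. So valid k = 2, 4, 5.
Final answer: 2, 4, 5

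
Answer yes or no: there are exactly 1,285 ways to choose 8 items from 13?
No

Working:
C(13,8) = 1,287 ≠ 1285.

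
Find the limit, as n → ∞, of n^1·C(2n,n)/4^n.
C(2n,n) ~ 4^n/√(πn), so n^1·C(2n,n)/4^n ~ n^(1 − 1/2)/√π → ∞.

Answer: ∞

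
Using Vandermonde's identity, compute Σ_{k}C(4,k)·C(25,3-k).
3,654

Reasoning: = C(4+25,3) = C(29,3) = 3,654.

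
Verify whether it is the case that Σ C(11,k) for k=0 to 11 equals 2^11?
True

Explanation: Binomial theorem: Σ C(11,k) = (1+1)^11 = 2^11 = 2,048; RHS 2^11 = 2,048.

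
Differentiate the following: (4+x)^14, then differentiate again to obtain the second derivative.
182(4+x)^12

Solution: First derivative: 14(4+x)^{13}. Second derivative: 14·13·(4+x)^{12} = 182(4+x)^{12}.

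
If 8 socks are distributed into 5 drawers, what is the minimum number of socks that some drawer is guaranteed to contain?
2

Reasoning: Pigeonhole: ⌈8/5⌉ = 2.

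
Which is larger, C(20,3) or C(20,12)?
C(20,12)
C(20,3)=1,140, C(20,12)=125,970.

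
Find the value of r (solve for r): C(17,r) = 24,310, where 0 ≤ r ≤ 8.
8

Explanation: C(17,r) is increasing for 0 ≤ r ≤ 8. Stepping up (C(17,r+1) = C(17,r)·(17−r)/(r+1)): C(17,1) = 17, C(17,2) = 136, C(17,3) = 680, C(17,4) = 2,380, C(17,5) = 6,188, C(17,6) = 12,376, C(17,7) = 19,448, C(17,8) = 24,310 ✓. So r = 8.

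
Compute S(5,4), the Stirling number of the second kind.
Using the Stirling recurrence: S(n,k) = k·S(n-1,k) + S(n-1,k-1)
S(5,4) = 4·S(4,4) + S(4,3)
         = 4·1 + 6
         = 4 + 6
         = 10
Final answer: 10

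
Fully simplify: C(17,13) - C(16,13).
C(17,13) - C(16,13) = C(16,12) = 1,820.

Answer: 1,820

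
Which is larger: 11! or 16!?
16!

Working:
11!=39,916,800, 16!=20,922,789,888,000. 16! > 11!.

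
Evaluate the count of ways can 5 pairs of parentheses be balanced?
42
Using the Catalan number formula: C_n = C(2n, n) / (n+1)
C_5 = C(10, 5) / (5+1)
     = 252 / 6
     = 42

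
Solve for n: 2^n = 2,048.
11

Solution: 2,048 = 1,024 × 2 = 2^10 × 2^1 = 2^11, so n = 11.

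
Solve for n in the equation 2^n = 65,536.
16
65,536 = 1,024 × 64 = 2^10 × 2^6 = 2^16, so n = 16.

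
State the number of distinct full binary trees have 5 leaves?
Using the Catalan number formula: C_n = C(2n, n) / (n+1)
C_4 = C(8, 4) / (4+1)
     = 70 / 5
     = 14
Final answer: 14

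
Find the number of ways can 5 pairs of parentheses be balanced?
Using the Catalan number formula: C_n = C(2n, n) / (n+1)
C_5 = C(10, 5) / (5+1)
     = 252 / 6
     = 42

Answer: 42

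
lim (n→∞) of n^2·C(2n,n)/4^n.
C(2n,n) ~ 4^n/√(πn), so n^2·C(2n,n)/4^n ~ n^(2 − 1/2)/√π → ∞.
Final answer: ∞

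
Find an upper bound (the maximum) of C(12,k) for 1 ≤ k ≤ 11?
924

Solution: C(12,k) is maximised at the centre of the row: C(12,6) = 924.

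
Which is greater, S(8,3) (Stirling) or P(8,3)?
S(8,3)
S(8,3) = 3·S(7,3) + S(7,2) = 3·301 + 63 = 966; P(8,3) = 336.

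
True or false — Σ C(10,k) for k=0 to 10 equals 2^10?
True

Working:
Binomial theorem: Σ C(10,k) = (1+1)^10 = 2^10 = 1,024; RHS 2^10 = 1,024.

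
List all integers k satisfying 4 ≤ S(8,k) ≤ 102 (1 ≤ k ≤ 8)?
7
S(8,1)=1; S(8,2)=127; S(8,3)=966; S(8,4)=1,701; S(8,5)=1,050; S(8,6)=266; S(8,7)=28; S(8,8)=1. So valid k = 7.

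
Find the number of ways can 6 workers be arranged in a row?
720

Explanation: Arrangements of 6 distinct objects: 6! = 720.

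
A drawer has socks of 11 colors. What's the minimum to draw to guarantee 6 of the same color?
56

Working:
Worst case: 5 of each = 55. One more: 56.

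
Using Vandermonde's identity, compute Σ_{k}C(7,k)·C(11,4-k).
3,060

Solution: = C(7+11,4) = C(18,4) = 3,060.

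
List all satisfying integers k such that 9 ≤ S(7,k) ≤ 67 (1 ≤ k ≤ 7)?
S(7,1)=1; S(7,2)=63; S(7,3)=301; S(7,4)=350; S(7,5)=140; S(7,6)=21; S(7,7)=1. So valid k = 2, 6.

Answer: 2, 6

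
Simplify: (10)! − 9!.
3,265,920

Solution: (10)! − 9! = (10)·9! − 9! = (10−1)·9! = 9·9! = 3,265,920.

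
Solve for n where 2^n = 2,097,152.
21

Explanation: 2,097,152 = 1,024 × 1,024 × 2 = 2^10 × 2^10 × 2^1 = 2^21, so n = 21.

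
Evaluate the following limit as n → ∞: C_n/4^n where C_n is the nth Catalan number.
0
C_n ~ 4^n/(n^(3/2)√π), so n^0·C_n/4^n ~ n^(0 − 3/2)/√π → 0.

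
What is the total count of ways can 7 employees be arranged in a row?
5,040

Solution: Arrangements of 7 distinct objects: 7! = 5,040.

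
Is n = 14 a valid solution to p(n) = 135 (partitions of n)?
Pentagonal recurrence p(n) = p(n−1) + p(n−2) − p(n−5) − p(n−7) + …: p(14) = p(13) + p(12) − p(9) − p(7) + p(2) = 101 + 77 − 30 − 15 + 2 = 135, which equals 135.

Answer: Yes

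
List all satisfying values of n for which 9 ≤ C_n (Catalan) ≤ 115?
4, 5

Working:
C_3=5; C_4=14; C_5=42; C_6=132. So valid n = 4, 5.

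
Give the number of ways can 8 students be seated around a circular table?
5,040

Circular arrangements: (8-1)! = 5,040.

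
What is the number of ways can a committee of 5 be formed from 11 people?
C(11,5) = 11! / (5! × (11-5)!)
         = 11! / (5! × 6!)
         = 462
Final answer: 462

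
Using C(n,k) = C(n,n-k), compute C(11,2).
55

Solution: C(11,2) = C(11,9) = 55.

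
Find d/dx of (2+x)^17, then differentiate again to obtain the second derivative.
272(2+x)^15

First derivative: 17(2+x)^{16}. Second derivative: 17·16·(2+x)^{15} = 272(2+x)^{15}.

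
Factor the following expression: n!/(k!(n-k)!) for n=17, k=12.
This is the binomial coefficient C(17,12) = 6,188.

Answer: C(17,12) = 6,188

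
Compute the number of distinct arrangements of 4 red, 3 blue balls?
35

Reasoning: Multinomial: 7!/(4! × 3!) = 35.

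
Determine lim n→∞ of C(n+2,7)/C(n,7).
1
Both numerator and denominator grow as n^7/7! for large n, so the ratio → 1.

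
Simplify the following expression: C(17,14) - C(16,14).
560

Solution: C(17,14) - C(16,14) = C(16,13) = 560.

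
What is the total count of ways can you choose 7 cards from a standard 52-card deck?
133,784,560

Solution: C(52,7) = 133,784,560.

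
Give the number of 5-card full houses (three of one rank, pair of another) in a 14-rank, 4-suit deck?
Triple rank: 14. Triple suits: C(4,3)=4. Pair rank: 13. Pair suits: C(4,2)=6. Total: 4,368.
Final answer: 4,368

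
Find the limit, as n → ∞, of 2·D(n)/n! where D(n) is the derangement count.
2/e

Working:
D(n)/n! → 1/e, so 2·D(n)/n! → 2/e.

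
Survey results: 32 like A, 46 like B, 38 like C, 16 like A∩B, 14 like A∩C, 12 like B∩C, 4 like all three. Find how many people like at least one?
78
|A∪B∪C| = 32+46+38-16-14-12+4 = 78.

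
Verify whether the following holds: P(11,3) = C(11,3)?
False

Reasoning: P(11,3) = 990 but C(11,3) = 165; they differ by a factor of 3! = 6, so the statement does not hold.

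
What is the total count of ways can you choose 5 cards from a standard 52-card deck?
2,598,960

C(52,5) = 2,598,960.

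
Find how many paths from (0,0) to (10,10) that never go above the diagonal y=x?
16,796

Explanation: Counted by the Catalan number C_10: C_10 = C(20,10)/(10+1) = 184,756/11 = 16,796.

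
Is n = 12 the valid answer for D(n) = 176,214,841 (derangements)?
Yes

Solution: D(12) = (12-1)·[D(11) + D(10)] = 11·[14,684,570 + 1,334,961] = 176,214,841, which equals 176,214,841.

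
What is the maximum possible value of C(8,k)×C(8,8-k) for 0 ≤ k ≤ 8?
4,900

Explanation: C(8,k)·C(8,8-k) = C(8,k)², maximised at the centre k = 4: C(8,4)² = 4,900.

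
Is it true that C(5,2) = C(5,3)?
True

Working:
Symmetry C(n,k) = C(n,n-k): C(5,2) = 10 and C(5,3) = 10. Both sides agree, so the statement holds.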